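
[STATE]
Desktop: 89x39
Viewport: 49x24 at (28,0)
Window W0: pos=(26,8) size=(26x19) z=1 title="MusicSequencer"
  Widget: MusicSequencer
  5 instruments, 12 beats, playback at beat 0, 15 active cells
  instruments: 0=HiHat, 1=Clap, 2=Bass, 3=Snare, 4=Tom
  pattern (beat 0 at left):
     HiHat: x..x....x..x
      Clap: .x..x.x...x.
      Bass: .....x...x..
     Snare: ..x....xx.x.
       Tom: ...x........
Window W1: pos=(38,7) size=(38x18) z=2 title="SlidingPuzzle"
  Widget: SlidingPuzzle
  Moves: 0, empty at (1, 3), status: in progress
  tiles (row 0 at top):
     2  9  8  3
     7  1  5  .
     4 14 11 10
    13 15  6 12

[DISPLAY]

                                                 
                                                 
                                                 
                                                 
                                                 
                                                 
                                                 
          ┏━━━━━━━━━━━━━━━━━━━━━━━━━━━━━━━━━━━━┓ 
━━━━━━━━━━┃ SlidingPuzzle                      ┃ 
MusicSeque┠────────────────────────────────────┨ 
──────────┃┌────┬────┬────┬────┐               ┃ 
     ▼1234┃│  2 │  9 │  8 │  3 │               ┃ 
HiHat█··█·┃├────┼────┼────┼────┤               ┃ 
 Clap·█··█┃│  7 │  1 │  5 │    │               ┃ 
 Bass·····┃├────┼────┼────┼────┤               ┃ 
Snare··█··┃│  4 │ 14 │ 11 │ 10 │               ┃ 
  Tom···█·┃├────┼────┼────┼────┤               ┃ 
          ┃│ 13 │ 15 │  6 │ 12 │               ┃ 
          ┃└────┴────┴────┴────┘               ┃ 
          ┃Moves: 0                            ┃ 
          ┃                                    ┃ 
          ┃                                    ┃ 
          ┃                                    ┃ 
          ┃                                    ┃ 


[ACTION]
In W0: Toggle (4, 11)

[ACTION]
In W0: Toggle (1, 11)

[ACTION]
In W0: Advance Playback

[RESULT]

                                                 
                                                 
                                                 
                                                 
                                                 
                                                 
                                                 
          ┏━━━━━━━━━━━━━━━━━━━━━━━━━━━━━━━━━━━━┓ 
━━━━━━━━━━┃ SlidingPuzzle                      ┃ 
MusicSeque┠────────────────────────────────────┨ 
──────────┃┌────┬────┬────┬────┐               ┃ 
     0▼234┃│  2 │  9 │  8 │  3 │               ┃ 
HiHat█··█·┃├────┼────┼────┼────┤               ┃ 
 Clap·█··█┃│  7 │  1 │  5 │    │               ┃ 
 Bass·····┃├────┼────┼────┼────┤               ┃ 
Snare··█··┃│  4 │ 14 │ 11 │ 10 │               ┃ 
  Tom···█·┃├────┼────┼────┼────┤               ┃ 
          ┃│ 13 │ 15 │  6 │ 12 │               ┃ 
          ┃└────┴────┴────┴────┘               ┃ 
          ┃Moves: 0                            ┃ 
          ┃                                    ┃ 
          ┃                                    ┃ 
          ┃                                    ┃ 
          ┃                                    ┃ 


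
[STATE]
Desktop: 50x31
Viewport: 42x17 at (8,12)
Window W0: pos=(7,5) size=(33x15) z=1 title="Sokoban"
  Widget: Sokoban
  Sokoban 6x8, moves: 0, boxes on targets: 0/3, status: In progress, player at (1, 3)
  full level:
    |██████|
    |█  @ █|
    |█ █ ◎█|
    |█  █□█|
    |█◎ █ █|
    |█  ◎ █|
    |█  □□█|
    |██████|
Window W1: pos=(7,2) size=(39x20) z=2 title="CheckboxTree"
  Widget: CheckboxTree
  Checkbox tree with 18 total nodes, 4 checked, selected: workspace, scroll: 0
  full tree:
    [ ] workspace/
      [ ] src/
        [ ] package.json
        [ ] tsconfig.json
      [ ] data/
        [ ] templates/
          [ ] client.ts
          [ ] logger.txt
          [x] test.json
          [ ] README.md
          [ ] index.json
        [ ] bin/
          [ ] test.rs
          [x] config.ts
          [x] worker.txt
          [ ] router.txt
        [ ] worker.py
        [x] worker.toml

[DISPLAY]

       [ ] logger.txt                ┃    
       [x] test.json                 ┃    
       [ ] README.md                 ┃    
       [ ] index.json                ┃    
     [-] bin/                        ┃    
       [ ] test.rs                   ┃    
       [x] config.ts                 ┃    
       [x] worker.txt                ┃    
       [ ] router.txt                ┃    
━━━━━━━━━━━━━━━━━━━━━━━━━━━━━━━━━━━━━┛    
                                          
                                          
                                          
                                          
                                          
                                          
                                          


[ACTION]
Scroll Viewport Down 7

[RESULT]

       [ ] README.md                 ┃    
       [ ] index.json                ┃    
     [-] bin/                        ┃    
       [ ] test.rs                   ┃    
       [x] config.ts                 ┃    
       [x] worker.txt                ┃    
       [ ] router.txt                ┃    
━━━━━━━━━━━━━━━━━━━━━━━━━━━━━━━━━━━━━┛    
                                          
                                          
                                          
                                          
                                          
                                          
                                          
                                          
                                          


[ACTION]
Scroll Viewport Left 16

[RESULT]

       ┃       [ ] README.md              
       ┃       [ ] index.json             
       ┃     [-] bin/                     
       ┃       [ ] test.rs                
       ┃       [x] config.ts              
       ┃       [x] worker.txt             
       ┃       [ ] router.txt             
       ┗━━━━━━━━━━━━━━━━━━━━━━━━━━━━━━━━━━
                                          
                                          
                                          
                                          
                                          
                                          
                                          
                                          
                                          


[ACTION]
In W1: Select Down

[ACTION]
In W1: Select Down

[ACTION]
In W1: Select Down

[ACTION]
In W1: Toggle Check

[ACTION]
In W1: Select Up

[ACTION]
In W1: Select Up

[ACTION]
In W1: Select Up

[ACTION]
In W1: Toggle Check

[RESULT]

       ┃       [x] README.md              
       ┃       [x] index.json             
       ┃     [x] bin/                     
       ┃       [x] test.rs                
       ┃       [x] config.ts              
       ┃       [x] worker.txt             
       ┃       [x] router.txt             
       ┗━━━━━━━━━━━━━━━━━━━━━━━━━━━━━━━━━━
                                          
                                          
                                          
                                          
                                          
                                          
                                          
                                          
                                          


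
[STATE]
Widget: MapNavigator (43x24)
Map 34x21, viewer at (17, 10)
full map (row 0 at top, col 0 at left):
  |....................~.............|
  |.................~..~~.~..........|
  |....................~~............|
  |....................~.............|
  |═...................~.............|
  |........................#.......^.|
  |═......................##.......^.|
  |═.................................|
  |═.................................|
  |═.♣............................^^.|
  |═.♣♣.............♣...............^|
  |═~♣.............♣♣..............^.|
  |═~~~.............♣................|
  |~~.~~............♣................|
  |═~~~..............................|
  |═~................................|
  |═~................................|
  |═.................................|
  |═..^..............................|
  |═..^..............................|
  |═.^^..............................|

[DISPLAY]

                                           
                                           
    ....................~.............     
    .................~..~~.~..........     
    ....................~~............     
    ....................~.............     
    ═...................~.............     
    ........................#.......^.     
    ═......................##.......^.     
    ═.................................     
    ═.................................     
    ═.♣............................^^.     
    ═.♣♣.............@...............^     
    ═~♣.............♣♣..............^.     
    ═~~~.............♣................     
    ~~.~~............♣................     
    ═~~~..............................     
    ═~................................     
    ═~................................     
    ═.................................     
    ═..^..............................     
    ═..^..............................     
    ═.^^..............................     
                                           


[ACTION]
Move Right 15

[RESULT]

                                           
                                           
.........~.............                    
......~..~~.~..........                    
.........~~............                    
.........~.............                    
.........~.............                    
.............#.......^.                    
............##.......^.                    
.......................                    
.......................                    
....................^^.                    
......♣..............@^                    
.....♣♣..............^.                    
......♣................                    
......♣................                    
.......................                    
.......................                    
.......................                    
.......................                    
.......................                    
.......................                    
.......................                    
                                           


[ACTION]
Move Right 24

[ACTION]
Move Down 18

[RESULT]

......................                     
...................^^.                     
.....♣...............^                     
....♣♣..............^.                     
.....♣................                     
.....♣................                     
......................                     
......................                     
......................                     
......................                     
......................                     
......................                     
.....................@                     
                                           
                                           
                                           
                                           
                                           
                                           
                                           
                                           
                                           
                                           
                                           


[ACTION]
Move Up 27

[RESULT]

                                           
                                           
                                           
                                           
                                           
                                           
                                           
                                           
                                           
                                           
                                           
                                           
........~............@                     
.....~..~~.~..........                     
........~~............                     
........~.............                     
........~.............                     
............#.......^.                     
...........##.......^.                     
......................                     
......................                     
...................^^.                     
.....♣...............^                     
....♣♣..............^.                     


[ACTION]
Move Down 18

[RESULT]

...........##.......^.                     
......................                     
......................                     
...................^^.                     
.....♣...............^                     
....♣♣..............^.                     
.....♣................                     
.....♣................                     
......................                     
......................                     
......................                     
......................                     
.....................@                     
......................                     
......................                     
                                           
                                           
                                           
                                           
                                           
                                           
                                           
                                           
                                           


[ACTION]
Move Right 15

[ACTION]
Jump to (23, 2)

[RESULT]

                                           
                                           
                                           
                                           
                                           
                                           
                                           
                                           
                                           
                                           
..................~.............           
...............~..~~.~..........           
..................~~.@..........           
..................~.............           
..................~.............           
......................#.......^.           
.....................##.......^.           
................................           
................................           
♣............................^^.           
♣♣.............♣...............^           
♣.............♣♣..............^.           
~~.............♣................           
.~~............♣................           


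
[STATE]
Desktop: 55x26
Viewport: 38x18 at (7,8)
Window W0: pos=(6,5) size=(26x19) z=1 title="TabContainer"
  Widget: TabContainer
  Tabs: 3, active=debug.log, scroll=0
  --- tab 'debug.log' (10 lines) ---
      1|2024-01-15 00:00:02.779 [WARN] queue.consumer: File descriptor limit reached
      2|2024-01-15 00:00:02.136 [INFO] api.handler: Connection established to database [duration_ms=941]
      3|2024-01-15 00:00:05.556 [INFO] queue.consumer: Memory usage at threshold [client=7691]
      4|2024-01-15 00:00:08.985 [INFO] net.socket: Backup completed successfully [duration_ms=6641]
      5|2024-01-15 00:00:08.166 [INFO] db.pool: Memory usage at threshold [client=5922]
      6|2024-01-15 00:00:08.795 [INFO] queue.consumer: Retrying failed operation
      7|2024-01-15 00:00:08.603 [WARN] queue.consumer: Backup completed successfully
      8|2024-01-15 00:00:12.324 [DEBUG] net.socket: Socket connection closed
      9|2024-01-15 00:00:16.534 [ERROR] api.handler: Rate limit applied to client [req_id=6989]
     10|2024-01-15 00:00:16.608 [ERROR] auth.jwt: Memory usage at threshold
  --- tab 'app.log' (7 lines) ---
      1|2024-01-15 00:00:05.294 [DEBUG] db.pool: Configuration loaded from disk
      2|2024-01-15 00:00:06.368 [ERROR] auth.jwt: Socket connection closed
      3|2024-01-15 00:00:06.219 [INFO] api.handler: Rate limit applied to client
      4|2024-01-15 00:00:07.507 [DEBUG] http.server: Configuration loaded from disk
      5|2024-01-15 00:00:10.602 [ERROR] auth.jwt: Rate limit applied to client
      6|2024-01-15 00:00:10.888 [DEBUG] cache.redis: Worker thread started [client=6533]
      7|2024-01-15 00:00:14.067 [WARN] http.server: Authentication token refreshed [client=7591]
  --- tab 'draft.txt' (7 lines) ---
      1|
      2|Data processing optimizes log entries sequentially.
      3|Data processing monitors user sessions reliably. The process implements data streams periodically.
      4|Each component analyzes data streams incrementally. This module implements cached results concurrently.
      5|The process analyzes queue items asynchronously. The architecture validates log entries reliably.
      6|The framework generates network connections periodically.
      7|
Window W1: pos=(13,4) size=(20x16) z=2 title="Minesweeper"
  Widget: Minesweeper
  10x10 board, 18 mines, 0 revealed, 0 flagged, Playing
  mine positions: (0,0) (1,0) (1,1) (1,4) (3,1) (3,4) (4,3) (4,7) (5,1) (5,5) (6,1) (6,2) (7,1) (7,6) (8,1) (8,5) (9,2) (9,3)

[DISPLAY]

[debug┃■■■■■■■■■■        ┃            
──────┃■■■■■■■■■■        ┃            
2024-0┃■■■■■■■■■■        ┃            
2024-0┃■■■■■■■■■■        ┃            
2024-0┃■■■■■■■■■■        ┃            
2024-0┃■■■■■■■■■■        ┃            
2024-0┃■■■■■■■■■■        ┃            
2024-0┃■■■■■■■■■■        ┃            
2024-0┃■■■■■■■■■■        ┃            
2024-0┃                  ┃            
2024-0┃                  ┃            
2024-0┗━━━━━━━━━━━━━━━━━━┛            
                        ┃             
                        ┃             
                        ┃             
━━━━━━━━━━━━━━━━━━━━━━━━┛             
                                      
                                      


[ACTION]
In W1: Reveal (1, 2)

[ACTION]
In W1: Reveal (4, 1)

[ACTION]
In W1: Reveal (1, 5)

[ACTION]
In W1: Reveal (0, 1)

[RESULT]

[debug┃■■1■■1■■■■        ┃            
──────┃■■■■■■■■■■        ┃            
2024-0┃■■■■■■■■■■        ┃            
2024-0┃■2■■■■■■■■        ┃            
2024-0┃■■■■■■■■■■        ┃            
2024-0┃■■■■■■■■■■        ┃            
2024-0┃■■■■■■■■■■        ┃            
2024-0┃■■■■■■■■■■        ┃            
2024-0┃■■■■■■■■■■        ┃            
2024-0┃                  ┃            
2024-0┃                  ┃            
2024-0┗━━━━━━━━━━━━━━━━━━┛            
                        ┃             
                        ┃             
                        ┃             
━━━━━━━━━━━━━━━━━━━━━━━━┛             
                                      
                                      


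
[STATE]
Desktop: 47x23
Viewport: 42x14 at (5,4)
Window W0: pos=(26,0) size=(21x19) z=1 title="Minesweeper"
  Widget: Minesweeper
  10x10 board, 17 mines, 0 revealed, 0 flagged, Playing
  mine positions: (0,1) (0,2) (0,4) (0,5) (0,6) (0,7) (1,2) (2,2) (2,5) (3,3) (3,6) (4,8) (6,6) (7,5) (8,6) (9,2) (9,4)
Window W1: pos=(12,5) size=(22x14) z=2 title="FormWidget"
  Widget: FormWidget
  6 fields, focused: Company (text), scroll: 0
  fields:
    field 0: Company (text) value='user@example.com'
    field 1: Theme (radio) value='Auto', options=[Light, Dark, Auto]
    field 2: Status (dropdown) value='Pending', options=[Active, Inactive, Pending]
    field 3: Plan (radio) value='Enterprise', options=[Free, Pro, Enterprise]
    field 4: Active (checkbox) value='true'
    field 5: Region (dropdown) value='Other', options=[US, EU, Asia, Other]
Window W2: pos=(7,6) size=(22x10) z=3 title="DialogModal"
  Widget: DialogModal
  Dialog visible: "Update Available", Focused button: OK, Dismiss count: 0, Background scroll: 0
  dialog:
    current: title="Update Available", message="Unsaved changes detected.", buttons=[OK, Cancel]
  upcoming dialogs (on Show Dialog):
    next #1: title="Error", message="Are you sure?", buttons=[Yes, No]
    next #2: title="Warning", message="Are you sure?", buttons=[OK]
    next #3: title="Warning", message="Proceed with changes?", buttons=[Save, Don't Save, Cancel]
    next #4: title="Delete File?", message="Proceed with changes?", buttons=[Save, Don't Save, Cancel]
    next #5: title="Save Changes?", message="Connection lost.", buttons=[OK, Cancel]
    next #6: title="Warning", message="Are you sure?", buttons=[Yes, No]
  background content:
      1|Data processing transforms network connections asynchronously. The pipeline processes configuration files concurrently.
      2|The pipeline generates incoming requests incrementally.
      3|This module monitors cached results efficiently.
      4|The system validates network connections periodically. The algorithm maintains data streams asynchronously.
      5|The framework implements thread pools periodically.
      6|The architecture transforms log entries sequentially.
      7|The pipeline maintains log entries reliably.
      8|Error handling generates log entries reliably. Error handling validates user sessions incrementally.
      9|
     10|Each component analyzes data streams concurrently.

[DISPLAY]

                     ┃■■■■■■■■■■         ┃
       ┏━━━━━━━━━━━━━━━━━━━━┓■■■         ┃
  ┏━━━━━━━━━━━━━━━━━━━━┓    ┃■■■         ┃
  ┃ DialogModal        ┃────┨■■■         ┃
  ┠────────────────────┨ser]┃■■■         ┃
  ┃Da┌──────────────┐an┃) Li┃■■■         ┃
  ┃Th│Update Availab│at┃en▼]┃■■■         ┃
  ┃Th│Unsaved change│rs┃) Fr┃■■■         ┃
  ┃Th│[OK]  Cancel  │es┃]   ┃■■■         ┃
  ┃Th└──────────────┘em┃th▼]┃            ┃
  ┃The architecture tra┃    ┃            ┃
  ┗━━━━━━━━━━━━━━━━━━━━┛    ┃            ┃
       ┃                    ┃            ┃
       ┃                    ┃            ┃


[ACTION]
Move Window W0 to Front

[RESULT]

                     ┃■■■■■■■■■■         ┃
       ┏━━━━━━━━━━━━━┃■■■■■■■■■■         ┃
  ┏━━━━━━━━━━━━━━━━━━┃■■■■■■■■■■         ┃
  ┃ DialogModal      ┃■■■■■■■■■■         ┃
  ┠──────────────────┃■■■■■■■■■■         ┃
  ┃Da┌──────────────┐┃■■■■■■■■■■         ┃
  ┃Th│Update Availab│┃■■■■■■■■■■         ┃
  ┃Th│Unsaved change│┃■■■■■■■■■■         ┃
  ┃Th│[OK]  Cancel  │┃■■■■■■■■■■         ┃
  ┃Th└──────────────┘┃                   ┃
  ┃The architecture t┃                   ┃
  ┗━━━━━━━━━━━━━━━━━━┃                   ┃
       ┃             ┃                   ┃
       ┃             ┃                   ┃


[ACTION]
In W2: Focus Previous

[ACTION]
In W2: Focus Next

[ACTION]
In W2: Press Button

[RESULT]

                     ┃■■■■■■■■■■         ┃
       ┏━━━━━━━━━━━━━┃■■■■■■■■■■         ┃
  ┏━━━━━━━━━━━━━━━━━━┃■■■■■■■■■■         ┃
  ┃ DialogModal      ┃■■■■■■■■■■         ┃
  ┠──────────────────┃■■■■■■■■■■         ┃
  ┃Data processing tr┃■■■■■■■■■■         ┃
  ┃The pipeline gener┃■■■■■■■■■■         ┃
  ┃This module monito┃■■■■■■■■■■         ┃
  ┃The system validat┃■■■■■■■■■■         ┃
  ┃The framework impl┃                   ┃
  ┃The architecture t┃                   ┃
  ┗━━━━━━━━━━━━━━━━━━┃                   ┃
       ┃             ┃                   ┃
       ┃             ┃                   ┃


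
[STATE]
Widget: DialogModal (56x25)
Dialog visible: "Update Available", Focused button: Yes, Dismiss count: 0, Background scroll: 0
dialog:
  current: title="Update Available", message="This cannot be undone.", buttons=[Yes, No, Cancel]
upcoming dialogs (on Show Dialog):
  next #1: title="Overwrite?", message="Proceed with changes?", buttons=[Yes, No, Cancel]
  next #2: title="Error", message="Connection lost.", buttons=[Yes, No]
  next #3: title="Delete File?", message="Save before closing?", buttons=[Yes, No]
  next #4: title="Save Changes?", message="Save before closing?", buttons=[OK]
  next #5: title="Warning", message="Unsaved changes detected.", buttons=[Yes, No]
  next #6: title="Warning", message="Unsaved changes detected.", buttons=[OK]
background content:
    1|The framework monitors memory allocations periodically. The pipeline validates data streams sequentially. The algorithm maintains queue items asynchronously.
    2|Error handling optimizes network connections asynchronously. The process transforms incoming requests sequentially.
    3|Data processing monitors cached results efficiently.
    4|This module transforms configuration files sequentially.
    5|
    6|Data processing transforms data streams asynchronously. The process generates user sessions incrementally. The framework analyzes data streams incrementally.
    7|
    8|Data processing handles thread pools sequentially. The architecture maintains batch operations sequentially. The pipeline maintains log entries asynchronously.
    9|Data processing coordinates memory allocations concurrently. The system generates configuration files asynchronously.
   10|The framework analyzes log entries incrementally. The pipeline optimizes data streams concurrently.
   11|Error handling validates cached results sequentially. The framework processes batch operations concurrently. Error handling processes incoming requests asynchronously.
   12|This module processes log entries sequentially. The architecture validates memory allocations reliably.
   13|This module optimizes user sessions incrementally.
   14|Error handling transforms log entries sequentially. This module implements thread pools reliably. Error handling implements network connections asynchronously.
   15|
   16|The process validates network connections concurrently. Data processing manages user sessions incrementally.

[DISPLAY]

The framework monitors memory allocations periodically. 
Error handling optimizes network connections asynchronou
Data processing monitors cached results efficiently.    
This module transforms configuration files sequentially.
                                                        
Data processing transforms data streams asynchronously. 
                                                        
Data processing handles thread pools sequentially. The a
Data processing coordinates memory allocations concurren
The framework analyzes log entries incrementally. The pi
Error handling ┌────────────────────────┐equentially. Th
This module pro│    Update Available    │ially. The arch
This module opt│ This cannot be undone. │mentally.      
Error handling │  [Yes]  No   Cancel    │uentially. This
               └────────────────────────┘               
The process validates network connections concurrently. 
                                                        
                                                        
                                                        
                                                        
                                                        
                                                        
                                                        
                                                        
                                                        


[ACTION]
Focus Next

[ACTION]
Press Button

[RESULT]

The framework monitors memory allocations periodically. 
Error handling optimizes network connections asynchronou
Data processing monitors cached results efficiently.    
This module transforms configuration files sequentially.
                                                        
Data processing transforms data streams asynchronously. 
                                                        
Data processing handles thread pools sequentially. The a
Data processing coordinates memory allocations concurren
The framework analyzes log entries incrementally. The pi
Error handling validates cached results sequentially. Th
This module processes log entries sequentially. The arch
This module optimizes user sessions incrementally.      
Error handling transforms log entries sequentially. This
                                                        
The process validates network connections concurrently. 
                                                        
                                                        
                                                        
                                                        
                                                        
                                                        
                                                        
                                                        
                                                        


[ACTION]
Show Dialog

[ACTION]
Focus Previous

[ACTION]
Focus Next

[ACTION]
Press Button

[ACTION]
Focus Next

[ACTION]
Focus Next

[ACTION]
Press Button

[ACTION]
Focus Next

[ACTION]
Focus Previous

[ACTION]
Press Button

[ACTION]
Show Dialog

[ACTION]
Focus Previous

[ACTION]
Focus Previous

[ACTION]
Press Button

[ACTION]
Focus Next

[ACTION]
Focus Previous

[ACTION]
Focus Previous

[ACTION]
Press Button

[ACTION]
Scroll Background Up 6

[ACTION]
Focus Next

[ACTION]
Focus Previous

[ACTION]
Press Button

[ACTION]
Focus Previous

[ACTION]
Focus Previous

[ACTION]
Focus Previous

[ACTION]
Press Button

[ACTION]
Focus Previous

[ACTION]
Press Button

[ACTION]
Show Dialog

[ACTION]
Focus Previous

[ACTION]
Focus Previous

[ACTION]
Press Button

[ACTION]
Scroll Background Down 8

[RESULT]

Data processing coordinates memory allocations concurren
The framework analyzes log entries incrementally. The pi
Error handling validates cached results sequentially. Th
This module processes log entries sequentially. The arch
This module optimizes user sessions incrementally.      
Error handling transforms log entries sequentially. This
                                                        
The process validates network connections concurrently. 
                                                        
                                                        
                                                        
                                                        
                                                        
                                                        
                                                        
                                                        
                                                        
                                                        
                                                        
                                                        
                                                        
                                                        
                                                        
                                                        
                                                        


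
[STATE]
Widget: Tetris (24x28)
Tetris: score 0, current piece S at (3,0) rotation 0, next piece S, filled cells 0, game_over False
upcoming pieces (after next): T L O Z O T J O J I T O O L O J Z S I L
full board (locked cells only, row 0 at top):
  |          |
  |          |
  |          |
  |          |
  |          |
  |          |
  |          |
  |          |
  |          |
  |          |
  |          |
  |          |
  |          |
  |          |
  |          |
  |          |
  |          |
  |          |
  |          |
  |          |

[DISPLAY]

    ░░    │Next:        
   ░░     │ ░░          
          │░░           
          │             
          │             
          │             
          │Score:       
          │0            
          │             
          │             
          │             
          │             
          │             
          │             
          │             
          │             
          │             
          │             
          │             
          │             
          │             
          │             
          │             
          │             
          │             
          │             
          │             
          │             


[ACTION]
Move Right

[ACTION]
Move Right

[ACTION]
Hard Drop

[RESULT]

    ░░    │Next:        
   ░░     │ ▒           
          │▒▒▒          
          │             
          │             
          │             
          │Score:       
          │0            
          │             
          │             
          │             
          │             
          │             
          │             
          │             
          │             
          │             
          │             
      ░░  │             
     ░░   │             
          │             
          │             
          │             
          │             
          │             
          │             
          │             
          │             


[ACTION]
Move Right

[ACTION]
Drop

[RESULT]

          │Next:        
     ░░   │ ▒           
    ░░    │▒▒▒          
          │             
          │             
          │             
          │Score:       
          │0            
          │             
          │             
          │             
          │             
          │             
          │             
          │             
          │             
          │             
          │             
      ░░  │             
     ░░   │             
          │             
          │             
          │             
          │             
          │             
          │             
          │             
          │             


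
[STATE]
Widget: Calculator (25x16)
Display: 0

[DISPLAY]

                        0
┌───┬───┬───┬───┐        
│ 7 │ 8 │ 9 │ ÷ │        
├───┼───┼───┼───┤        
│ 4 │ 5 │ 6 │ × │        
├───┼───┼───┼───┤        
│ 1 │ 2 │ 3 │ - │        
├───┼───┼───┼───┤        
│ 0 │ . │ = │ + │        
├───┼───┼───┼───┤        
│ C │ MC│ MR│ M+│        
└───┴───┴───┴───┘        
                         
                         
                         
                         


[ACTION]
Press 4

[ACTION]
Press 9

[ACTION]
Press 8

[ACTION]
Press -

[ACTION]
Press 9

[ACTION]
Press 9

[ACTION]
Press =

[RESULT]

                      399
┌───┬───┬───┬───┐        
│ 7 │ 8 │ 9 │ ÷ │        
├───┼───┼───┼───┤        
│ 4 │ 5 │ 6 │ × │        
├───┼───┼───┼───┤        
│ 1 │ 2 │ 3 │ - │        
├───┼───┼───┼───┤        
│ 0 │ . │ = │ + │        
├───┼───┼───┼───┤        
│ C │ MC│ MR│ M+│        
└───┴───┴───┴───┘        
                         
                         
                         
                         


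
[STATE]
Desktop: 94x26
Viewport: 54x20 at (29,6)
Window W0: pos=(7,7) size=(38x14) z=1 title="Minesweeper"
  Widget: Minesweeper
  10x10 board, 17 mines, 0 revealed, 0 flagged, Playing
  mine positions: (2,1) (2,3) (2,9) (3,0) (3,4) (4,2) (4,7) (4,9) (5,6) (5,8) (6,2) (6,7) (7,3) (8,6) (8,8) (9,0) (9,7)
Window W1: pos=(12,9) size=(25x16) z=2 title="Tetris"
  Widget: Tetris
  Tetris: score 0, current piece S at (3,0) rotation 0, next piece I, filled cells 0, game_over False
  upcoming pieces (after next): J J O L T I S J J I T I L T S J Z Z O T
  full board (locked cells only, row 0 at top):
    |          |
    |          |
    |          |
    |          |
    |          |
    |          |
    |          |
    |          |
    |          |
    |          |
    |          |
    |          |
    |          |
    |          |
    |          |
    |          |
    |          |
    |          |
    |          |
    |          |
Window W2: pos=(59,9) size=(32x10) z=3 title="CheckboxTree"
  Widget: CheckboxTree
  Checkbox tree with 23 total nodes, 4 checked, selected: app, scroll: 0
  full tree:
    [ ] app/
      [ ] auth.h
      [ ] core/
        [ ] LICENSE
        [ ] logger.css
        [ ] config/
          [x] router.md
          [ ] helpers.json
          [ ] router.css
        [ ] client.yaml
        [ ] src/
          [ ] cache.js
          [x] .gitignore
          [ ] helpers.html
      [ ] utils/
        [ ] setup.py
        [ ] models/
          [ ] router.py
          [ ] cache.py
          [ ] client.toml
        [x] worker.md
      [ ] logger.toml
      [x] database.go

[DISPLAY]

                                                      
━━━━━━━━━━━━━━━┓                                      
               ┃                                      
━━━━━━━┓───────┨              ┏━━━━━━━━━━━━━━━━━━━━━━━
       ┃       ┃              ┃ CheckboxTree          
───────┨       ┃              ┠───────────────────────
       ┃       ┃              ┃>[-] app/              
       ┃       ┃              ┃   [ ] auth.h          
       ┃       ┃              ┃   [-] core/           
       ┃       ┃              ┃     [ ] LICENSE       
       ┃       ┃              ┃     [ ] logger.css    
       ┃       ┃              ┃     [-] config/       
:      ┃       ┃              ┗━━━━━━━━━━━━━━━━━━━━━━━
       ┃       ┃                                      
       ┃━━━━━━━┛                                      
       ┃                                              
       ┃                                              
       ┃                                              
━━━━━━━┛                                              
                                                      


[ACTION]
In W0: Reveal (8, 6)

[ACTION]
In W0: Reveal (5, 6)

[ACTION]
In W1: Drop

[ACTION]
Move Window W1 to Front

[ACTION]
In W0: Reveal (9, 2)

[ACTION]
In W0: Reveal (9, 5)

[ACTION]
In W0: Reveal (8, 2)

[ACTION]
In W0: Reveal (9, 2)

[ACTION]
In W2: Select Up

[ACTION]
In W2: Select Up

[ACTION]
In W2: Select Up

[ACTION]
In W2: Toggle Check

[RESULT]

                                                      
━━━━━━━━━━━━━━━┓                                      
               ┃                                      
━━━━━━━┓───────┨              ┏━━━━━━━━━━━━━━━━━━━━━━━
       ┃       ┃              ┃ CheckboxTree          
───────┨       ┃              ┠───────────────────────
       ┃       ┃              ┃>[x] app/              
       ┃       ┃              ┃   [x] auth.h          
       ┃       ┃              ┃   [x] core/           
       ┃       ┃              ┃     [x] LICENSE       
       ┃       ┃              ┃     [x] logger.css    
       ┃       ┃              ┃     [x] config/       
:      ┃       ┃              ┗━━━━━━━━━━━━━━━━━━━━━━━
       ┃       ┃                                      
       ┃━━━━━━━┛                                      
       ┃                                              
       ┃                                              
       ┃                                              
━━━━━━━┛                                              
                                                      
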